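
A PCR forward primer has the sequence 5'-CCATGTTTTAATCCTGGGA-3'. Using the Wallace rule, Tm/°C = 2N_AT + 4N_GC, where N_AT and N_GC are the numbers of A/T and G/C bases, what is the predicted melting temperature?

Scanning the sequence gives C=4, G=4, T=7, A=4.
AT pairs contribute 11, GC pairs contribute 8.
Tm = 2(11) + 4(8) = 22 + 32 = 54°C

54°C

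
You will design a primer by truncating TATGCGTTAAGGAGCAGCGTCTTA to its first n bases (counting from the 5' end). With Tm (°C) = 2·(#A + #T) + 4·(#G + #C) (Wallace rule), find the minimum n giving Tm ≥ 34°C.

n = 12

First 11 bases: TATGCGTTAAG → Tm = 30°C (< 34°C)
First 12 bases: TATGCGTTAAGG → Tm = 34°C (≥ 34°C)
Since every base adds ≥2°C, Tm only increases with n, so the threshold is first crossed at n = 12.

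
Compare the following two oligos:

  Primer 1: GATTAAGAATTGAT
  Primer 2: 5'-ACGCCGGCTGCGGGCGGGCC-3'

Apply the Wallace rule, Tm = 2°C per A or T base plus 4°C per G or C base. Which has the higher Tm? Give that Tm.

Primer 2, 76°C

Primer 1: A+T=11, G+C=3 → Tm = 2(11)+4(3) = 34°C
Primer 2: A+T=2, G+C=18 → Tm = 2(2)+4(18) = 76°C
34°C vs 76°C → primer 2 is higher.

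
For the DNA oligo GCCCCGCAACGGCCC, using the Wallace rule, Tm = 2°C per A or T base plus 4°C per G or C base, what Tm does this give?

Scanning the sequence gives C=9, A=2, G=4, T=0.
AT pairs contribute 2, GC pairs contribute 13.
Tm = 2(2) + 4(13) = 4 + 52 = 56°C

56°C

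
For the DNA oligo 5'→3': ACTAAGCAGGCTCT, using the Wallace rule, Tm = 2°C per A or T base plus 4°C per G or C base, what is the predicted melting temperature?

42°C

Scanning the sequence gives T=3, G=3, A=4, C=4.
So N_AT = 7 and N_GC = 7.
Tm = 2(7) + 4(7) = 14 + 28 = 42°C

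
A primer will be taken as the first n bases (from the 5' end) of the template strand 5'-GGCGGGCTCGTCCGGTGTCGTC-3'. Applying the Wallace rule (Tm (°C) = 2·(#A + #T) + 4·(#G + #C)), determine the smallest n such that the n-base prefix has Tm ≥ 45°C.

First 12 bases: GGCGGGCTCGTC → Tm = 44°C (< 45°C)
First 13 bases: GGCGGGCTCGTCC → Tm = 48°C (≥ 45°C)
Since every base adds ≥2°C, Tm only increases with n, so the threshold is first crossed at n = 13.

n = 13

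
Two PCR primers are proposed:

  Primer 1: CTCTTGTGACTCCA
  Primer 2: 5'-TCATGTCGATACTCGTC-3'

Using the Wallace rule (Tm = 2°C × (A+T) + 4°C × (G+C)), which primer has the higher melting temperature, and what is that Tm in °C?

Primer 2, 50°C

Primer 1: A+T=7, G+C=7 → Tm = 2(7)+4(7) = 42°C
Primer 2: A+T=9, G+C=8 → Tm = 2(9)+4(8) = 50°C
42°C vs 50°C → primer 2 is higher.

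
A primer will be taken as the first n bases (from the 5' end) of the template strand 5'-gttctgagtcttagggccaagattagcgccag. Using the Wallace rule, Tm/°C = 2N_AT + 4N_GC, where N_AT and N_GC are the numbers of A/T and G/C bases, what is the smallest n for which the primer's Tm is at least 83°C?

n = 28

First 27 bases: GTTCTGAGTCTTAGGGCCAAGATTAGC → Tm = 80°C (< 83°C)
First 28 bases: GTTCTGAGTCTTAGGGCCAAGATTAGCG → Tm = 84°C (≥ 83°C)
Each additional base adds 2°C (A/T) or 4°C (G/C), so Tm is non-decreasing in n; n = 28 is the first length to reach 83°C.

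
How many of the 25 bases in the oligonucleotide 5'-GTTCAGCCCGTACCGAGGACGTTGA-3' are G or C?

Counting bases: T=5, C=7, G=8, A=5
G+C = 8 + 7 = 15

15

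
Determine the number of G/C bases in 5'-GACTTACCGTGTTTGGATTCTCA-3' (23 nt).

G=5, C=5, A=4, T=9
Total G or C: 5 + 5 = 10

10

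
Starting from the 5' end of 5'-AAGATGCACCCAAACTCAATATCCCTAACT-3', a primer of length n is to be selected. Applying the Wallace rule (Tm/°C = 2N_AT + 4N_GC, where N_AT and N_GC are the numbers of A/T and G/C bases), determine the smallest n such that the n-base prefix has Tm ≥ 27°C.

First 9 bases: AAGATGCAC → Tm = 26°C (< 27°C)
First 10 bases: AAGATGCACC → Tm = 30°C (≥ 27°C)
Since every base adds ≥2°C, Tm only increases with n, so the threshold is first crossed at n = 10.

n = 10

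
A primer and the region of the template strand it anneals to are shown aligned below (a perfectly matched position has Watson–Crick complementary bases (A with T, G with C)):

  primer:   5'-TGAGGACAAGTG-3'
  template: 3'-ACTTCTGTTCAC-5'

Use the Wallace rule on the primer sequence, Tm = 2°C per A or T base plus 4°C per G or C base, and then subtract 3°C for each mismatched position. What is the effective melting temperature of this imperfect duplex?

Primer base counts: A=4, T=2, G=5, C=1 → A+T=6, G+C=6
Perfect-match Tm = 2(6) + 4(6) = 12 + 24 = 36°C
Mismatches (positions where the bases are not complementary): 1 (at position 4)
Effective Tm = 36 − 1×3 = 36 − 3 = 33°C

33°C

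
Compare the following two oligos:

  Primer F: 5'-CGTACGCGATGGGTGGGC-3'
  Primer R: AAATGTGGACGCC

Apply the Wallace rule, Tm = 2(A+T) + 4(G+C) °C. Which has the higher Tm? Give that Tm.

Primer F: A+T=5, G+C=13 → Tm = 2(5)+4(13) = 62°C
Primer R: A+T=6, G+C=7 → Tm = 2(6)+4(7) = 40°C
62°C vs 40°C → primer F is higher.

Primer F, 62°C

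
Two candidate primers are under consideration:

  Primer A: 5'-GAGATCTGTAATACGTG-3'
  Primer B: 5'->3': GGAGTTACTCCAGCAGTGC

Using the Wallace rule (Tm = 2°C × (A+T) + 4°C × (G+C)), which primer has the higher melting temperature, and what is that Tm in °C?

Primer A: A+T=10, G+C=7 → Tm = 2(10)+4(7) = 48°C
Primer B: A+T=8, G+C=11 → Tm = 2(8)+4(11) = 60°C
48°C vs 60°C → primer B is higher.

Primer B, 60°C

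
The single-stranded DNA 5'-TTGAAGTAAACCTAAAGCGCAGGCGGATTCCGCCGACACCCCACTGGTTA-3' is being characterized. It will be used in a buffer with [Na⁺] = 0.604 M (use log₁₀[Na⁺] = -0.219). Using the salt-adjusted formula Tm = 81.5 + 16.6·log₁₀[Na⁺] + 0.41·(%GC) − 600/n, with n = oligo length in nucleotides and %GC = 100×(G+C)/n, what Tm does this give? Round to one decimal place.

Length n = 50. Base counts: C=15, A=14, G=12, T=9
G+C = 27, so %GC = 27/50 × 100 = 54%
Salt term: 16.6 × (-0.219) = -3.635
GC term: 0.41 × 54 = 22.14; length term: −600/50 = −12
Tm = 81.5 + (-3.635) + 22.14 − 12 = 88.005 → 88.0°C

88.0°C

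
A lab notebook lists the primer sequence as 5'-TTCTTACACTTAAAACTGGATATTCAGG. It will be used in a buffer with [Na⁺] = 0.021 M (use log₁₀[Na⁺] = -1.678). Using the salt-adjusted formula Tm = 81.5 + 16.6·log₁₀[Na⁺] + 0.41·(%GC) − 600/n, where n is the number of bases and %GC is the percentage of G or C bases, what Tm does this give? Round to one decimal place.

45.4°C

Length n = 28. T=10, G=4, C=5, A=9
G+C = 9, so %GC = 9/28 × 100 = 32.143%
Salt term: 16.6 × (-1.678) = -27.855
GC term: 0.41 × 32.143 = 13.179; length term: −600/28 = −21.429
Tm = 81.5 + (-27.855) + 13.179 − 21.429 = 45.395 → 45.4°C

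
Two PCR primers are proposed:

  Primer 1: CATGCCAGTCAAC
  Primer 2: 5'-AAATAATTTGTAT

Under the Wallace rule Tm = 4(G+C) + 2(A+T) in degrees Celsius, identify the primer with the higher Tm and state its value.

Primer 1: A+T=6, G+C=7 → Tm = 2(6)+4(7) = 40°C
Primer 2: A+T=12, G+C=1 → Tm = 2(12)+4(1) = 28°C
40°C vs 28°C → primer 1 is higher.

Primer 1, 40°C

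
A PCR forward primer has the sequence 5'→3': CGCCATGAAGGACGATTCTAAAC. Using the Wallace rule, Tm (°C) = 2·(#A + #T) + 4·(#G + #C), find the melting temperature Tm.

68°C

G=5, T=4, C=6, A=8
AT pairs contribute 12, GC pairs contribute 11.
Tm = 4·11 + 2·12 = 44 + 24 = 68°C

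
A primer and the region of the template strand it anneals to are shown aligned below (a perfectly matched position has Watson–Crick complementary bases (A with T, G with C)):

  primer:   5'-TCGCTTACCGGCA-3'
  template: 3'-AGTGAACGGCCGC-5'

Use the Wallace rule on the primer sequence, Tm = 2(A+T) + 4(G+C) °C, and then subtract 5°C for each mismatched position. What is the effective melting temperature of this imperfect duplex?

27°C

Primer base counts: A=2, T=3, G=3, C=5 → A+T=5, G+C=8
Perfect-match Tm = 2(5) + 4(8) = 10 + 32 = 42°C
Mismatches (positions where the bases are not complementary): 3 (at positions 3, 7, 13)
Effective Tm = 42 − 3×5 = 42 − 15 = 27°C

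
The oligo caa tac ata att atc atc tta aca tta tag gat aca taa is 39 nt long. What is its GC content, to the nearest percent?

21%

Base counts: C=6, A=18, G=2, T=13
G+C = 2 + 6 = 8 out of 39 bases
%GC = 8/39 × 100 = 20.51% ≈ 21%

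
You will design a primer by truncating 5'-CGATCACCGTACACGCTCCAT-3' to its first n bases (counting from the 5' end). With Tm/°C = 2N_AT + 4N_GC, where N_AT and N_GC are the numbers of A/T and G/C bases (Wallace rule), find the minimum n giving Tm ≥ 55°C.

First 17 bases: CGATCACCGTACACGCT → Tm = 54°C (< 55°C)
First 18 bases: CGATCACCGTACACGCTC → Tm = 58°C (≥ 55°C)
Each additional base adds 2°C (A/T) or 4°C (G/C), so Tm is non-decreasing in n; n = 18 is the first length to reach 55°C.

n = 18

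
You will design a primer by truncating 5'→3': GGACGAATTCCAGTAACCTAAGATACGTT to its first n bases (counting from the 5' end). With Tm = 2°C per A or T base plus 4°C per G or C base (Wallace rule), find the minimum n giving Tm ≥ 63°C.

First 21 bases: GGACGAATTCCAGTAACCTAA → Tm = 60°C (< 63°C)
First 22 bases: GGACGAATTCCAGTAACCTAAG → Tm = 64°C (≥ 63°C)
Since every base adds ≥2°C, Tm only increases with n, so the threshold is first crossed at n = 22.

n = 22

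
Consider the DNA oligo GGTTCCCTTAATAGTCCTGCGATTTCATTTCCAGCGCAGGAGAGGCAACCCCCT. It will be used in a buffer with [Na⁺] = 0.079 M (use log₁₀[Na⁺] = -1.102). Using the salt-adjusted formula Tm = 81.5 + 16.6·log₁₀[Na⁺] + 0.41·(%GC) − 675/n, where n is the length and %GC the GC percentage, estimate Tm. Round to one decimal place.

72.7°C

Length n = 54. Counting bases: A=11, T=14, G=12, C=17
G+C = 29, so %GC = 29/54 × 100 = 53.704%
Salt term: 16.6 × (-1.102) = -18.293
GC term: 0.41 × 53.704 = 22.019; length term: −675/54 = −12.5
Tm = 81.5 + (-18.293) + 22.019 − 12.5 = 72.726 → 72.7°C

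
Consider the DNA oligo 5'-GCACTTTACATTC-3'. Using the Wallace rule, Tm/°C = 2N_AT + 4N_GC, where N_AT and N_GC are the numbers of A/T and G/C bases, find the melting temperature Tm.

36°C

Base counts: T=5, G=1, A=3, C=4
So N_AT = 8 and N_GC = 5.
Tm = 2(8) + 4(5) = 16 + 20 = 36°C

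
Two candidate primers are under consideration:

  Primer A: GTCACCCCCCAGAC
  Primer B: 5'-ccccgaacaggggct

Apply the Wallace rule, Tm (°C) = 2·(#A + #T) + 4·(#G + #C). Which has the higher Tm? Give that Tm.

Primer A: A+T=4, G+C=10 → Tm = 2(4)+4(10) = 48°C
Primer B: A+T=4, G+C=11 → Tm = 2(4)+4(11) = 52°C
48°C vs 52°C → primer B is higher.

Primer B, 52°C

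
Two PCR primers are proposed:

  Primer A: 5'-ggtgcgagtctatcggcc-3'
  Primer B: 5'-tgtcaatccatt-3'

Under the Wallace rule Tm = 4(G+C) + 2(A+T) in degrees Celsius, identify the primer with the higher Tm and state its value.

Primer A: A+T=6, G+C=12 → Tm = 2(6)+4(12) = 60°C
Primer B: A+T=8, G+C=4 → Tm = 2(8)+4(4) = 32°C
60°C vs 32°C → primer A is higher.

Primer A, 60°C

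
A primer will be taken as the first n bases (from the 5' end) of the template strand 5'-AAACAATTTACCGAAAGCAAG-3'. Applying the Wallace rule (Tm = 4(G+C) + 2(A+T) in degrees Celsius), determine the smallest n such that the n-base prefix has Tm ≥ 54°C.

First 20 bases: AAACAATTTACCGAAAGCAA → Tm = 52°C (< 54°C)
First 21 bases: AAACAATTTACCGAAAGCAAG → Tm = 56°C (≥ 54°C)
Since every base adds ≥2°C, Tm only increases with n, so the threshold is first crossed at n = 21.

n = 21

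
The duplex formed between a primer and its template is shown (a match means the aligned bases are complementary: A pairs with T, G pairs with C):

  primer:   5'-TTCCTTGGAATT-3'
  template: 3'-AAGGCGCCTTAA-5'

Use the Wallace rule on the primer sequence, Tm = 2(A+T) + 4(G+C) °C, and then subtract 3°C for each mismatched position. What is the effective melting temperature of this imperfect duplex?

26°C

Primer base counts: A=2, T=6, G=2, C=2 → A+T=8, G+C=4
Perfect-match Tm = 2(8) + 4(4) = 16 + 16 = 32°C
Mismatches (positions where the bases are not complementary): 2 (at positions 5, 6)
Effective Tm = 32 − 2×3 = 32 − 6 = 26°C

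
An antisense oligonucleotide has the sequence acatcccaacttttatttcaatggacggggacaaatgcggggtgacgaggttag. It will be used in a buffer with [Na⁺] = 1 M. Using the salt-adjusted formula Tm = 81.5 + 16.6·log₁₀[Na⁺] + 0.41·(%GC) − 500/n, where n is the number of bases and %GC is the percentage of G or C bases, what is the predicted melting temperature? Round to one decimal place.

Length n = 54. Counting bases: G=16, T=13, C=10, A=15
G+C = 26, so %GC = 26/54 × 100 = 48.148%
Salt term: 16.6 × (0) = 0
GC term: 0.41 × 48.148 = 19.741; length term: −500/54 = −9.259
Tm = 81.5 + (0) + 19.741 − 9.259 = 91.982 → 92.0°C

92.0°C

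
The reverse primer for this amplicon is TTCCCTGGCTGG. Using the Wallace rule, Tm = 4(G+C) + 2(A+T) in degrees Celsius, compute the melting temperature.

40°C

T=4, A=0, G=4, C=4
AT pairs contribute 4, GC pairs contribute 8.
Tm = 4·8 + 2·4 = 32 + 8 = 40°C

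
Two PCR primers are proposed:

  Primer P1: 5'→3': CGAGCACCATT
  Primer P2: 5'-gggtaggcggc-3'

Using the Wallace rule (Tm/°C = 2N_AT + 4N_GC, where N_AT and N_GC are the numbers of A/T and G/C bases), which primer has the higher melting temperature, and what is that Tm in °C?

Primer P1: A+T=5, G+C=6 → Tm = 2(5)+4(6) = 34°C
Primer P2: A+T=2, G+C=9 → Tm = 2(2)+4(9) = 40°C
34°C vs 40°C → primer P2 is higher.

Primer P2, 40°C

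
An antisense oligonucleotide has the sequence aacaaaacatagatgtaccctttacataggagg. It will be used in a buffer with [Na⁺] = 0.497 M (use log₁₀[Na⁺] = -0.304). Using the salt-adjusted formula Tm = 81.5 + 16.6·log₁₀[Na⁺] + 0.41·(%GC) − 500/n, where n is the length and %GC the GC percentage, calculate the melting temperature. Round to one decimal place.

Length n = 33. Counting bases: A=14, G=6, C=6, T=7
G+C = 12, so %GC = 12/33 × 100 = 36.364%
Salt term: 16.6 × (-0.304) = -5.046
GC term: 0.41 × 36.364 = 14.909; length term: −500/33 = −15.152
Tm = 81.5 + (-5.046) + 14.909 − 15.152 = 76.211 → 76.2°C

76.2°C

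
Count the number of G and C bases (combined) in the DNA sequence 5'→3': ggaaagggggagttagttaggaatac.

Base counts: A=9, G=11, C=1, T=5
Total G or C: 11 + 1 = 12

12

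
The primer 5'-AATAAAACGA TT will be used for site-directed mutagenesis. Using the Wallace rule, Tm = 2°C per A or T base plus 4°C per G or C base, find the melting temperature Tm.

28°C

A=7, G=1, T=3, C=1
AT pairs contribute 10, GC pairs contribute 2.
Tm = 2×10 + 4×2 = 28°C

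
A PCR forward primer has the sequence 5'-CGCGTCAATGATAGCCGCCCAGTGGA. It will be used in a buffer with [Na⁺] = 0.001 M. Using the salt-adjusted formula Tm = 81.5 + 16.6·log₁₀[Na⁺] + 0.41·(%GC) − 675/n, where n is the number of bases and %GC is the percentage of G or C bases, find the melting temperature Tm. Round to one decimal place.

31.0°C

Length n = 26. Base counts: C=8, T=4, G=8, A=6
G+C = 16, so %GC = 16/26 × 100 = 61.538%
Salt term: 16.6 × (-3) = -49.8
GC term: 0.41 × 61.538 = 25.231; length term: −675/26 = −25.962
Tm = 81.5 + (-49.8) + 25.231 − 25.962 = 30.969 → 31.0°C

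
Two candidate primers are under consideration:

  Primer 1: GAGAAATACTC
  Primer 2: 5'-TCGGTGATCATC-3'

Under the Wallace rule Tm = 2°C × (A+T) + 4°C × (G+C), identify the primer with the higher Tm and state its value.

Primer 1: A+T=7, G+C=4 → Tm = 2(7)+4(4) = 30°C
Primer 2: A+T=6, G+C=6 → Tm = 2(6)+4(6) = 36°C
30°C vs 36°C → primer 2 is higher.

Primer 2, 36°C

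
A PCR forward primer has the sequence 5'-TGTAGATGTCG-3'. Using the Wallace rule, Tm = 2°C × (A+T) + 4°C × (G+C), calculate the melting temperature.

Counting bases: C=1, T=4, G=4, A=2
So N_AT = 6 and N_GC = 5.
Tm = 4·5 + 2·6 = 20 + 12 = 32°C

32°C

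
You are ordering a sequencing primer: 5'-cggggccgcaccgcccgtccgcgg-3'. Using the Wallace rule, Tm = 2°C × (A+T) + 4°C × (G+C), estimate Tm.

92°C

Scanning the sequence gives A=1, G=10, C=12, T=1.
AT pairs contribute 2, GC pairs contribute 22.
Tm = 4·22 + 2·2 = 88 + 4 = 92°C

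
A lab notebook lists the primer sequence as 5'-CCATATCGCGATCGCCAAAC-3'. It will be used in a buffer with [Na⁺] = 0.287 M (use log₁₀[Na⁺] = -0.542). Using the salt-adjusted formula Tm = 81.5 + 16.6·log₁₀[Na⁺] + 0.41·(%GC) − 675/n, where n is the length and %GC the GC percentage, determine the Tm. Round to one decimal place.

Length n = 20. C=8, A=6, G=3, T=3
G+C = 11, so %GC = 11/20 × 100 = 55%
Salt term: 16.6 × (-0.542) = -8.997
GC term: 0.41 × 55 = 22.55; length term: −675/20 = −33.75
Tm = 81.5 + (-8.997) + 22.55 − 33.75 = 61.303 → 61.3°C

61.3°C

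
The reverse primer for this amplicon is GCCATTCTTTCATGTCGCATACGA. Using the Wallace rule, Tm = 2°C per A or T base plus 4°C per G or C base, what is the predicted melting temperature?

70°C

Counting bases: T=8, G=4, C=7, A=5
So N_AT = 13 and N_GC = 11.
Tm = 2×13 + 4×11 = 70°C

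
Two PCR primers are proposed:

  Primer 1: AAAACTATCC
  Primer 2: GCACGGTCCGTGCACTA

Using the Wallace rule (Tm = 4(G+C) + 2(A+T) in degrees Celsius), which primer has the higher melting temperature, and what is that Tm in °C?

Primer 1: A+T=7, G+C=3 → Tm = 2(7)+4(3) = 26°C
Primer 2: A+T=6, G+C=11 → Tm = 2(6)+4(11) = 56°C
26°C vs 56°C → primer 2 is higher.

Primer 2, 56°C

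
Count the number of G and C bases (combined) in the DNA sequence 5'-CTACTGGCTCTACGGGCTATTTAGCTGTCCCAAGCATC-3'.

Counting bases: A=7, G=8, T=11, C=12
G+C = 8 + 12 = 20

20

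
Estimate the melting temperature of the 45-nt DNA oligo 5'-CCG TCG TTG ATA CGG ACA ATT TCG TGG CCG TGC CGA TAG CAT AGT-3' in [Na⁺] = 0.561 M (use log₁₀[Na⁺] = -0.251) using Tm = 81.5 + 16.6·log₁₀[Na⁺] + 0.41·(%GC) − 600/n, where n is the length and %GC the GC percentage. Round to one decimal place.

Length n = 45. Scanning the sequence gives C=11, T=12, A=9, G=13.
G+C = 24, so %GC = 24/45 × 100 = 53.333%
Salt term: 16.6 × (-0.251) = -4.167
GC term: 0.41 × 53.333 = 21.867; length term: −600/45 = −13.333
Tm = 81.5 + (-4.167) + 21.867 − 13.333 = 85.867 → 85.9°C

85.9°C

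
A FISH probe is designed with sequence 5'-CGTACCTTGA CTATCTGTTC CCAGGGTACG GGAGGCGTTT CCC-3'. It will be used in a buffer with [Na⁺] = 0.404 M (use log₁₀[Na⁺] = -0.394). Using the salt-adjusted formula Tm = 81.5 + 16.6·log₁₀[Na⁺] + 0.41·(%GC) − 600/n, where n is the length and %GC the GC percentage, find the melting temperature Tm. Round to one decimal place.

84.8°C

Length n = 43. Base counts: C=13, T=12, A=6, G=12
G+C = 25, so %GC = 25/43 × 100 = 58.14%
Salt term: 16.6 × (-0.394) = -6.54
GC term: 0.41 × 58.14 = 23.837; length term: −600/43 = −13.953
Tm = 81.5 + (-6.54) + 23.837 − 13.953 = 84.844 → 84.8°C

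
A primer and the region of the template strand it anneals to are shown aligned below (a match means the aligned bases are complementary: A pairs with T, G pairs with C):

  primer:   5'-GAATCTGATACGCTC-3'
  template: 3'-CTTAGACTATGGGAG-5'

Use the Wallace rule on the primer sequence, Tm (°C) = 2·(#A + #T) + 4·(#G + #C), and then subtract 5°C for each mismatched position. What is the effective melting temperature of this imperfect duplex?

39°C

Primer base counts: A=4, T=4, G=3, C=4 → A+T=8, G+C=7
Perfect-match Tm = 2(8) + 4(7) = 16 + 28 = 44°C
Mismatches (positions where the bases are not complementary): 1 (at position 12)
Effective Tm = 44 − 1×5 = 44 − 5 = 39°C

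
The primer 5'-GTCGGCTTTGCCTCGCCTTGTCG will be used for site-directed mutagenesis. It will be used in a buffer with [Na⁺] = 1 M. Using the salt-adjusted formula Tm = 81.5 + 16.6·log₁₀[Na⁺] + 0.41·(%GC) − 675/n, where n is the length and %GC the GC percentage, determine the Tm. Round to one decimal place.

78.9°C

Length n = 23. Scanning the sequence gives C=8, G=7, T=8, A=0.
G+C = 15, so %GC = 15/23 × 100 = 65.217%
Salt term: 16.6 × (0) = 0
GC term: 0.41 × 65.217 = 26.739; length term: −675/23 = −29.348
Tm = 81.5 + (0) + 26.739 − 29.348 = 78.891 → 78.9°C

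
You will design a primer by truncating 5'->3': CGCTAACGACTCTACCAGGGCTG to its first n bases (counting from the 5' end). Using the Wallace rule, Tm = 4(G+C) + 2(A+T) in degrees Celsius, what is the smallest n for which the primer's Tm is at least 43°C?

First 14 bases: CGCTAACGACTCTA → Tm = 42°C (< 43°C)
First 15 bases: CGCTAACGACTCTAC → Tm = 46°C (≥ 43°C)
Since every base adds ≥2°C, Tm only increases with n, so the threshold is first crossed at n = 15.

n = 15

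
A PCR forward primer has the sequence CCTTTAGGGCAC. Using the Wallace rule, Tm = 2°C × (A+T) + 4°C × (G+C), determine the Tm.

38°C

Counting bases: G=3, C=4, T=3, A=2
So N_AT = 5 and N_GC = 7.
Tm = 4·7 + 2·5 = 28 + 10 = 38°C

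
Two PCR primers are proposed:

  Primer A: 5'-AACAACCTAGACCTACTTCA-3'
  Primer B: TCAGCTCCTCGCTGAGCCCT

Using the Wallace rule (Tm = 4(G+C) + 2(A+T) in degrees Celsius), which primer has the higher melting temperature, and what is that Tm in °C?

Primer B, 66°C

Primer A: A+T=12, G+C=8 → Tm = 2(12)+4(8) = 56°C
Primer B: A+T=7, G+C=13 → Tm = 2(7)+4(13) = 66°C
56°C vs 66°C → primer B is higher.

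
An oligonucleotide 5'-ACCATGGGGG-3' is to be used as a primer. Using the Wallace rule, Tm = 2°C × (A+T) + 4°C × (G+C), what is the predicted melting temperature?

34°C

C=2, G=5, A=2, T=1
AT pairs contribute 3, GC pairs contribute 7.
Tm = 2(3) + 4(7) = 6 + 28 = 34°C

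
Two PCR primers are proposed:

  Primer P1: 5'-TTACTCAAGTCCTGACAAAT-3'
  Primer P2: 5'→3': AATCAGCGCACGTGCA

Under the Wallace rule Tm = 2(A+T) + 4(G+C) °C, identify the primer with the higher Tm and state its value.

Primer P1, 54°C

Primer P1: A+T=13, G+C=7 → Tm = 2(13)+4(7) = 54°C
Primer P2: A+T=7, G+C=9 → Tm = 2(7)+4(9) = 50°C
54°C vs 50°C → primer P1 is higher.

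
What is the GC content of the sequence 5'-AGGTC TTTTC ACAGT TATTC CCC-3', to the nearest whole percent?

Counting bases: A=4, G=3, C=7, T=9
G+C = 3 + 7 = 10 out of 23 bases
%GC = 10/23 × 100 = 43.48% ≈ 43%

43%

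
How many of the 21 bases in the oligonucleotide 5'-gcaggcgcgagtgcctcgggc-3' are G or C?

17

T=2, C=7, G=10, A=2
G+C = 10 + 7 = 17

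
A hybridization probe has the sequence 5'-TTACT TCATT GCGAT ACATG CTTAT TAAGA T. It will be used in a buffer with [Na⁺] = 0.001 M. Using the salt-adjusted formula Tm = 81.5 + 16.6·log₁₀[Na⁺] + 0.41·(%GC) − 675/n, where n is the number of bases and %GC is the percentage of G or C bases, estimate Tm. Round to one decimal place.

Length n = 31. A=9, T=13, C=5, G=4
G+C = 9, so %GC = 9/31 × 100 = 29.032%
Salt term: 16.6 × (-3) = -49.8
GC term: 0.41 × 29.032 = 11.903; length term: −675/31 = −21.774
Tm = 81.5 + (-49.8) + 11.903 − 21.774 = 21.829 → 21.8°C

21.8°C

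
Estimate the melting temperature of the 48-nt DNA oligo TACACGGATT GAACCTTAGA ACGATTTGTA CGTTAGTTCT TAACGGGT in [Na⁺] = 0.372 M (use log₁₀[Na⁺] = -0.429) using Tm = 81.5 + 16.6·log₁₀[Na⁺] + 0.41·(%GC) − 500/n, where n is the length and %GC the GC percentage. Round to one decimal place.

Length n = 48. Scanning the sequence gives T=16, A=13, G=11, C=8.
G+C = 19, so %GC = 19/48 × 100 = 39.583%
Salt term: 16.6 × (-0.429) = -7.121
GC term: 0.41 × 39.583 = 16.229; length term: −500/48 = −10.417
Tm = 81.5 + (-7.121) + 16.229 − 10.417 = 80.191 → 80.2°C

80.2°C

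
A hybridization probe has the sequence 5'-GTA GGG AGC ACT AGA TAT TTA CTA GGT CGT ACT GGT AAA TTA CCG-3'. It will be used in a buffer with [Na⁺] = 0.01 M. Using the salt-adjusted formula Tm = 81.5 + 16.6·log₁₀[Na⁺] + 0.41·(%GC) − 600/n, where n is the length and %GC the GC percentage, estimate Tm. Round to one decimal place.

52.3°C

Length n = 45. Counting bases: A=13, T=13, G=12, C=7
G+C = 19, so %GC = 19/45 × 100 = 42.222%
Salt term: 16.6 × (-2) = -33.2
GC term: 0.41 × 42.222 = 17.311; length term: −600/45 = −13.333
Tm = 81.5 + (-33.2) + 17.311 − 13.333 = 52.278 → 52.3°C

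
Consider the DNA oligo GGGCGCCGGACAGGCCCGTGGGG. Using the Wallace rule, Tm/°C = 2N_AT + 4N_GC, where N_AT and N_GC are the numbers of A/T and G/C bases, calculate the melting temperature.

86°C

C=7, A=2, T=1, G=13
AT pairs contribute 3, GC pairs contribute 20.
Tm = 4·20 + 2·3 = 80 + 6 = 86°C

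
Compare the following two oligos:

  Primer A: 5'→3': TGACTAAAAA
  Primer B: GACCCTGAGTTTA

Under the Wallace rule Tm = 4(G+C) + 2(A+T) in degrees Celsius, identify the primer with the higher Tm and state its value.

Primer B, 38°C

Primer A: A+T=8, G+C=2 → Tm = 2(8)+4(2) = 24°C
Primer B: A+T=7, G+C=6 → Tm = 2(7)+4(6) = 38°C
24°C vs 38°C → primer B is higher.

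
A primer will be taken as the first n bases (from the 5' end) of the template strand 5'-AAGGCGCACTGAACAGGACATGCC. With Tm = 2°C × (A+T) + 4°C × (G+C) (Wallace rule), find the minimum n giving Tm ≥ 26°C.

First 7 bases: AAGGCGC → Tm = 24°C (< 26°C)
First 8 bases: AAGGCGCA → Tm = 26°C (≥ 26°C)
Each additional base adds 2°C (A/T) or 4°C (G/C), so Tm is non-decreasing in n; n = 8 is the first length to reach 26°C.

n = 8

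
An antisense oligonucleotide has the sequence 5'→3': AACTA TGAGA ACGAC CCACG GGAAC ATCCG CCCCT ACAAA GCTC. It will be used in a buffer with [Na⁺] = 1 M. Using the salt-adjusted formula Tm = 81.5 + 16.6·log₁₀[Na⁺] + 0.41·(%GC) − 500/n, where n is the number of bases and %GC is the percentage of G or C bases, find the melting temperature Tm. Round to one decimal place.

92.5°C

Length n = 44. T=5, G=8, A=15, C=16
G+C = 24, so %GC = 24/44 × 100 = 54.545%
Salt term: 16.6 × (0) = 0
GC term: 0.41 × 54.545 = 22.363; length term: −500/44 = −11.364
Tm = 81.5 + (0) + 22.363 − 11.364 = 92.499 → 92.5°C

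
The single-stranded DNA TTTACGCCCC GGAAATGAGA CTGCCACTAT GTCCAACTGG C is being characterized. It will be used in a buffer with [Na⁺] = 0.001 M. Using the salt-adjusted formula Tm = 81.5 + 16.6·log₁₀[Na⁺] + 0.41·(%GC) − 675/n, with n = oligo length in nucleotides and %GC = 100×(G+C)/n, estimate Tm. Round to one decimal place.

Length n = 41. Scanning the sequence gives G=9, T=9, A=10, C=13.
G+C = 22, so %GC = 22/41 × 100 = 53.659%
Salt term: 16.6 × (-3) = -49.8
GC term: 0.41 × 53.659 = 22; length term: −675/41 = −16.463
Tm = 81.5 + (-49.8) + 22 − 16.463 = 37.237 → 37.2°C

37.2°C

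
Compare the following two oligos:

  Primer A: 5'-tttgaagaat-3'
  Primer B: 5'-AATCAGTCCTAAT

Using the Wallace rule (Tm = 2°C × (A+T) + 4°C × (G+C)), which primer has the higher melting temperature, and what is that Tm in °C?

Primer A: A+T=8, G+C=2 → Tm = 2(8)+4(2) = 24°C
Primer B: A+T=9, G+C=4 → Tm = 2(9)+4(4) = 34°C
24°C vs 34°C → primer B is higher.

Primer B, 34°C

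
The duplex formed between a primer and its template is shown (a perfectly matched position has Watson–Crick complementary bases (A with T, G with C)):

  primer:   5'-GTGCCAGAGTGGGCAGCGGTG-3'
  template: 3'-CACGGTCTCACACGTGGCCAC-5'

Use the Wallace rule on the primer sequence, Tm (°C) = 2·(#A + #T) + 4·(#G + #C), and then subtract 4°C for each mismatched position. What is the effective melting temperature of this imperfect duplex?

Primer base counts: A=3, T=3, G=11, C=4 → A+T=6, G+C=15
Perfect-match Tm = 2(6) + 4(15) = 12 + 60 = 72°C
Mismatches (positions where the bases are not complementary): 2 (at positions 12, 16)
Effective Tm = 72 − 2×4 = 72 − 8 = 64°C

64°C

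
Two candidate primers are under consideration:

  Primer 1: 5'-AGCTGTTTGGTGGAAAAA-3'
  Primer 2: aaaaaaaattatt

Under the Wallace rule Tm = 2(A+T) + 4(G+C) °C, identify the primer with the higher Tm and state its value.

Primer 1, 50°C

Primer 1: A+T=11, G+C=7 → Tm = 2(11)+4(7) = 50°C
Primer 2: A+T=13, G+C=0 → Tm = 2(13)+4(0) = 26°C
50°C vs 26°C → primer 1 is higher.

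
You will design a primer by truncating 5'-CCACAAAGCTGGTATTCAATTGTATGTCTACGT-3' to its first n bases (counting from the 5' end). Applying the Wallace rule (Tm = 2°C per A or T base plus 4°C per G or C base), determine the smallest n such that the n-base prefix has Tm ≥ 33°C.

n = 11

First 10 bases: CCACAAAGCT → Tm = 30°C (< 33°C)
First 11 bases: CCACAAAGCTG → Tm = 34°C (≥ 33°C)
Since every base adds ≥2°C, Tm only increases with n, so the threshold is first crossed at n = 11.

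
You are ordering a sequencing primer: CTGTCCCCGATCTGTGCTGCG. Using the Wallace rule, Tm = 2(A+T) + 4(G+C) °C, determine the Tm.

70°C

Scanning the sequence gives T=6, A=1, C=8, G=6.
AT pairs contribute 7, GC pairs contribute 14.
Tm = 2×7 + 4×14 = 70°C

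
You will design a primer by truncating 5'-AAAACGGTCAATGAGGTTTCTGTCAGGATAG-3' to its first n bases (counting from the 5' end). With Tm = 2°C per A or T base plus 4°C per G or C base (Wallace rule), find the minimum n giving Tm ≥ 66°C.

First 23 bases: AAAACGGTCAATGAGGTTTCTGT → Tm = 64°C (< 66°C)
First 24 bases: AAAACGGTCAATGAGGTTTCTGTC → Tm = 68°C (≥ 66°C)
Each additional base adds 2°C (A/T) or 4°C (G/C), so Tm is non-decreasing in n; n = 24 is the first length to reach 66°C.

n = 24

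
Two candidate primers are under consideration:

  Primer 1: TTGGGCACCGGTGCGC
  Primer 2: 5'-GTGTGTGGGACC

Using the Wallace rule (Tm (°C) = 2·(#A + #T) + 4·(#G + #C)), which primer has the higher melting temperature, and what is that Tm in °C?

Primer 1: A+T=4, G+C=12 → Tm = 2(4)+4(12) = 56°C
Primer 2: A+T=4, G+C=8 → Tm = 2(4)+4(8) = 40°C
56°C vs 40°C → primer 1 is higher.

Primer 1, 56°C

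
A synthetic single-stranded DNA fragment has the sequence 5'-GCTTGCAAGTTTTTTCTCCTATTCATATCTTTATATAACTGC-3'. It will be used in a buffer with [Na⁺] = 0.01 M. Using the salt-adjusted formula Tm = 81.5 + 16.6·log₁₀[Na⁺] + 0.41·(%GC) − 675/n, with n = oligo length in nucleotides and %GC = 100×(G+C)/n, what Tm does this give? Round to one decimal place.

44.9°C

Length n = 42. Counting bases: G=4, C=9, T=20, A=9
G+C = 13, so %GC = 13/42 × 100 = 30.952%
Salt term: 16.6 × (-2) = -33.2
GC term: 0.41 × 30.952 = 12.69; length term: −675/42 = −16.071
Tm = 81.5 + (-33.2) + 12.69 − 16.071 = 44.919 → 44.9°C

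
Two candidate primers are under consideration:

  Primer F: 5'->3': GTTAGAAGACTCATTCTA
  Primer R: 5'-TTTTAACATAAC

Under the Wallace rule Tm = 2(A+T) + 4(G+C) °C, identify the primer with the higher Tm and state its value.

Primer F: A+T=12, G+C=6 → Tm = 2(12)+4(6) = 48°C
Primer R: A+T=10, G+C=2 → Tm = 2(10)+4(2) = 28°C
48°C vs 28°C → primer F is higher.

Primer F, 48°C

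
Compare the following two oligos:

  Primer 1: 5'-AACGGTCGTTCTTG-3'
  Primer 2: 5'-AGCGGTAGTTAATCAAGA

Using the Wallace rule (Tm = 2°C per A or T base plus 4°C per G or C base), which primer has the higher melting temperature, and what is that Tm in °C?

Primer 2, 50°C

Primer 1: A+T=7, G+C=7 → Tm = 2(7)+4(7) = 42°C
Primer 2: A+T=11, G+C=7 → Tm = 2(11)+4(7) = 50°C
42°C vs 50°C → primer 2 is higher.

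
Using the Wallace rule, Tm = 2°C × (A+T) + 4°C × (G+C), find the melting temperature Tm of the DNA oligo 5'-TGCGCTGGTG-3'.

34°C

Counting bases: C=2, A=0, T=3, G=5
A+T = 3, G+C = 7
Tm = 2(3) + 4(7) = 6 + 28 = 34°C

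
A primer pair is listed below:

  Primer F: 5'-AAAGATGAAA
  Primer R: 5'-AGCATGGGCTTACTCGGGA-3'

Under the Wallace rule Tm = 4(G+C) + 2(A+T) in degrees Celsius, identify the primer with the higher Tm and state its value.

Primer R, 60°C

Primer F: A+T=8, G+C=2 → Tm = 2(8)+4(2) = 24°C
Primer R: A+T=8, G+C=11 → Tm = 2(8)+4(11) = 60°C
24°C vs 60°C → primer R is higher.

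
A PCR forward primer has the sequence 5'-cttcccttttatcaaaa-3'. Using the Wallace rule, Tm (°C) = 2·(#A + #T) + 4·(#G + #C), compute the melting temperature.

Scanning the sequence gives A=5, G=0, C=5, T=7.
AT pairs contribute 12, GC pairs contribute 5.
Tm = 4·5 + 2·12 = 20 + 24 = 44°C

44°C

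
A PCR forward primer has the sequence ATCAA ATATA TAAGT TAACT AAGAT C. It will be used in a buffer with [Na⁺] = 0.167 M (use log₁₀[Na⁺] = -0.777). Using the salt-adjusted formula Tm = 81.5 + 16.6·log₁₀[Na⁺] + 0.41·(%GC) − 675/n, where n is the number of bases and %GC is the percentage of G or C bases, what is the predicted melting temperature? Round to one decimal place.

Length n = 26. Counting bases: C=3, T=8, G=2, A=13
G+C = 5, so %GC = 5/26 × 100 = 19.231%
Salt term: 16.6 × (-0.777) = -12.898
GC term: 0.41 × 19.231 = 7.885; length term: −675/26 = −25.962
Tm = 81.5 + (-12.898) + 7.885 − 25.962 = 50.525 → 50.5°C

50.5°C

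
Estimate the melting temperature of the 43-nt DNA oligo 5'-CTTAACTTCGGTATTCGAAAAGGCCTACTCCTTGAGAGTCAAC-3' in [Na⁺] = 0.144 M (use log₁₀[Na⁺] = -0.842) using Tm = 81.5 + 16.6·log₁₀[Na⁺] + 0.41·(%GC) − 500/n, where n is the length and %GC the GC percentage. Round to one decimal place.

Length n = 43. C=11, T=12, G=8, A=12
G+C = 19, so %GC = 19/43 × 100 = 44.186%
Salt term: 16.6 × (-0.842) = -13.977
GC term: 0.41 × 44.186 = 18.116; length term: −500/43 = −11.628
Tm = 81.5 + (-13.977) + 18.116 − 11.628 = 74.011 → 74.0°C

74.0°C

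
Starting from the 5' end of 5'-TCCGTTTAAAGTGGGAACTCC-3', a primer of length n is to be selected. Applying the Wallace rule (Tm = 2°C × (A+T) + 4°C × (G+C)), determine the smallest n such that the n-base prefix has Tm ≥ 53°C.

First 18 bases: TCCGTTTAAAGTGGGAAC → Tm = 52°C (< 53°C)
First 19 bases: TCCGTTTAAAGTGGGAACT → Tm = 54°C (≥ 53°C)
Since every base adds ≥2°C, Tm only increases with n, so the threshold is first crossed at n = 19.

n = 19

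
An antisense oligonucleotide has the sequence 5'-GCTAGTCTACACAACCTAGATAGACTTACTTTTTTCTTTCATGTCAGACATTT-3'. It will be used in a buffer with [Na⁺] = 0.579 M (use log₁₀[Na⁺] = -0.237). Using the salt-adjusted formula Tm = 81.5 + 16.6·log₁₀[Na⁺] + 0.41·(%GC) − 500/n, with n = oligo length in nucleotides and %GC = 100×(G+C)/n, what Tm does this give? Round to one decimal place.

82.1°C

Length n = 53. Counting bases: T=21, G=6, A=14, C=12
G+C = 18, so %GC = 18/53 × 100 = 33.962%
Salt term: 16.6 × (-0.237) = -3.934
GC term: 0.41 × 33.962 = 13.924; length term: −500/53 = −9.434
Tm = 81.5 + (-3.934) + 13.924 − 9.434 = 82.056 → 82.1°C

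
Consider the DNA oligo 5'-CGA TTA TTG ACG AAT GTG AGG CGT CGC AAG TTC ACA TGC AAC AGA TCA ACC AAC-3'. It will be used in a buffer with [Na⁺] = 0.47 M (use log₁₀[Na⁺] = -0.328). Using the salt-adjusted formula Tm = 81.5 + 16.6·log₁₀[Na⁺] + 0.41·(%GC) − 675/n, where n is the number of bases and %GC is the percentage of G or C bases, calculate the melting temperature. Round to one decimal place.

Length n = 54. Scanning the sequence gives A=18, T=11, C=13, G=12.
G+C = 25, so %GC = 25/54 × 100 = 46.296%
Salt term: 16.6 × (-0.328) = -5.445
GC term: 0.41 × 46.296 = 18.981; length term: −675/54 = −12.5
Tm = 81.5 + (-5.445) + 18.981 − 12.5 = 82.536 → 82.5°C

82.5°C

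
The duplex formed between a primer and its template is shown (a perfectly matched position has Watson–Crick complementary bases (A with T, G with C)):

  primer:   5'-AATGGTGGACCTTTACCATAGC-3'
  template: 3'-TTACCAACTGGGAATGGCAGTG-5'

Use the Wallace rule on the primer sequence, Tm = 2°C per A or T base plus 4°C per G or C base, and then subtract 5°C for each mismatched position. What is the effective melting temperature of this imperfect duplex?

39°C

Primer base counts: A=6, T=6, G=5, C=5 → A+T=12, G+C=10
Perfect-match Tm = 2(12) + 4(10) = 24 + 40 = 64°C
Mismatches (positions where the bases are not complementary): 5 (at positions 7, 12, 18, 20, 21)
Effective Tm = 64 − 5×5 = 64 − 25 = 39°C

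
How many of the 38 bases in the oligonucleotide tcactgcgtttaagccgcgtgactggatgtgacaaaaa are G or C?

18

A=11, C=8, T=9, G=10
Total G or C: 10 + 8 = 18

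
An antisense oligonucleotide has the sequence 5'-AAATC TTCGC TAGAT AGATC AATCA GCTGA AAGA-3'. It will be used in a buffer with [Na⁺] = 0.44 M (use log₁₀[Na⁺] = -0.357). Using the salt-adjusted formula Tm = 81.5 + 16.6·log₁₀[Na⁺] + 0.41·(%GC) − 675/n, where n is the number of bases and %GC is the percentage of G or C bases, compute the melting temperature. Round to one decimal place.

Length n = 34. T=8, G=6, C=6, A=14
G+C = 12, so %GC = 12/34 × 100 = 35.294%
Salt term: 16.6 × (-0.357) = -5.926
GC term: 0.41 × 35.294 = 14.471; length term: −675/34 = −19.853
Tm = 81.5 + (-5.926) + 14.471 − 19.853 = 70.192 → 70.2°C

70.2°C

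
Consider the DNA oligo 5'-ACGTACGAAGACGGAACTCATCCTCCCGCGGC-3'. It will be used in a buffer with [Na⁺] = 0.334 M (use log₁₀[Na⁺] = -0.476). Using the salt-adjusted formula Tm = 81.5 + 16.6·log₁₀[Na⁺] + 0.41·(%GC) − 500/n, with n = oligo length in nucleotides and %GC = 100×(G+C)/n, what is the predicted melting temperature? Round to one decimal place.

83.6°C

Length n = 32. Scanning the sequence gives C=12, G=8, A=8, T=4.
G+C = 20, so %GC = 20/32 × 100 = 62.5%
Salt term: 16.6 × (-0.476) = -7.902
GC term: 0.41 × 62.5 = 25.625; length term: −500/32 = −15.625
Tm = 81.5 + (-7.902) + 25.625 − 15.625 = 83.598 → 83.6°C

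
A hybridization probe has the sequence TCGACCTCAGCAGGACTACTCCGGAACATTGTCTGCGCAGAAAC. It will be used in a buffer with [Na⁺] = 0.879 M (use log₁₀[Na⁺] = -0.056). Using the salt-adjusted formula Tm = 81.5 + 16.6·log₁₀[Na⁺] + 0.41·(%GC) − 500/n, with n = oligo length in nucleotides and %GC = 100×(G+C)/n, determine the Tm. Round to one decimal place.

Length n = 44. Counting bases: A=12, C=14, G=10, T=8
G+C = 24, so %GC = 24/44 × 100 = 54.545%
Salt term: 16.6 × (-0.056) = -0.93
GC term: 0.41 × 54.545 = 22.363; length term: −500/44 = −11.364
Tm = 81.5 + (-0.93) + 22.363 − 11.364 = 91.569 → 91.6°C

91.6°C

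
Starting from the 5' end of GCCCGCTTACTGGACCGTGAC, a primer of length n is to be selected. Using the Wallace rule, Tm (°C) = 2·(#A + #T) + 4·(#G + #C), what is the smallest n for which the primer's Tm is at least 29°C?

First 8 bases: GCCCGCTT → Tm = 28°C (< 29°C)
First 9 bases: GCCCGCTTA → Tm = 30°C (≥ 29°C)
Since every base adds ≥2°C, Tm only increases with n, so the threshold is first crossed at n = 9.

n = 9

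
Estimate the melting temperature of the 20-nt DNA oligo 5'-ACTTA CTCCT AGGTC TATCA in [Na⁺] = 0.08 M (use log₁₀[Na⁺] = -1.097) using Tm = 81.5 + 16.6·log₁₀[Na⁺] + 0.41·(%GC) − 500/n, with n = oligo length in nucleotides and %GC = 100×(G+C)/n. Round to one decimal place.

Length n = 20. Scanning the sequence gives T=7, A=5, G=2, C=6.
G+C = 8, so %GC = 8/20 × 100 = 40%
Salt term: 16.6 × (-1.097) = -18.21
GC term: 0.41 × 40 = 16.4; length term: −500/20 = −25
Tm = 81.5 + (-18.21) + 16.4 − 25 = 54.69 → 54.7°C

54.7°C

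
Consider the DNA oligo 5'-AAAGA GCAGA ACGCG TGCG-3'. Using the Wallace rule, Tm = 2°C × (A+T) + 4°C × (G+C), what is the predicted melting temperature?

G=7, C=4, T=1, A=7
So N_AT = 8 and N_GC = 11.
Tm = 2×8 + 4×11 = 60°C

60°C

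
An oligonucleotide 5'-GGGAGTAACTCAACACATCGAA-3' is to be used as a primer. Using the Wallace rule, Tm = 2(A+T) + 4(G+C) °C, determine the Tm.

Counting bases: A=9, T=3, C=5, G=5
A+T = 12, G+C = 10
Tm = 4·10 + 2·12 = 40 + 24 = 64°C

64°C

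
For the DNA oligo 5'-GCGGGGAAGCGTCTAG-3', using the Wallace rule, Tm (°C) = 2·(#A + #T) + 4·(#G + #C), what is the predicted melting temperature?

Base counts: A=3, T=2, C=3, G=8
AT pairs contribute 5, GC pairs contribute 11.
Tm = 2(5) + 4(11) = 10 + 44 = 54°C

54°C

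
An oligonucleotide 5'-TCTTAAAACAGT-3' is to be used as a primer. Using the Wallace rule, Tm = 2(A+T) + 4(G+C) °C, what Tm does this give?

30°C

Base counts: A=5, G=1, T=4, C=2
A+T = 9, G+C = 3
Tm = 4·3 + 2·9 = 12 + 18 = 30°C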